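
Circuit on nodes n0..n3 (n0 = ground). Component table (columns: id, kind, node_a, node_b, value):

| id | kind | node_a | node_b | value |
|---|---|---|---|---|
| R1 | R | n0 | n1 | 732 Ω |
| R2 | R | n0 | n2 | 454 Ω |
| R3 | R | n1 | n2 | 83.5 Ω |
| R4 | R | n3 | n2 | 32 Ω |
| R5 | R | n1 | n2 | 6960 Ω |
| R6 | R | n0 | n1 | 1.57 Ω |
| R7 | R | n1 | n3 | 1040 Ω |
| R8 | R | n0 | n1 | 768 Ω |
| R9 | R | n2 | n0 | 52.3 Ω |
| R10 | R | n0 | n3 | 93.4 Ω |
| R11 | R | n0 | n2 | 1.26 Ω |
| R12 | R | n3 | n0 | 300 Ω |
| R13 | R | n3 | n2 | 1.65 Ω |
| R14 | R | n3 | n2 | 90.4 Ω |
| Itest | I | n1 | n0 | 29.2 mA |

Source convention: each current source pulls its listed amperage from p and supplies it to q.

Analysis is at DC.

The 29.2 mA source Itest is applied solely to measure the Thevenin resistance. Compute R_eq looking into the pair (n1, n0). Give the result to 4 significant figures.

Element admittances at DC:
  Y(R1) = 0.001366 S between n0,n1
  Y(R2) = 0.002203 S between n0,n2
  Y(R3) = 0.01198 S between n1,n2
  Y(R4) = 0.03125 S between n3,n2
  Y(R5) = 0.0001437 S between n1,n2
  Y(R6) = 0.6369 S between n0,n1
  Y(R7) = 0.0009615 S between n1,n3
  Y(R8) = 0.001302 S between n0,n1
  Y(R9) = 0.01912 S between n2,n0
  Y(R10) = 0.01071 S between n0,n3
  Y(R11) = 0.7937 S between n0,n2
  Y(R12) = 0.003333 S between n3,n0
  Y(R13) = 0.6061 S between n3,n2
  Y(R14) = 0.01106 S between n3,n2
  Itest: injects 0.0292 A into n0 (from n1)
Assemble and solve the 3×3 MNA system:
  V(n1)=-0.04475  V(n2)=-0.0006943  V(n3)=-0.0007435

R_eq = 1.533 Ω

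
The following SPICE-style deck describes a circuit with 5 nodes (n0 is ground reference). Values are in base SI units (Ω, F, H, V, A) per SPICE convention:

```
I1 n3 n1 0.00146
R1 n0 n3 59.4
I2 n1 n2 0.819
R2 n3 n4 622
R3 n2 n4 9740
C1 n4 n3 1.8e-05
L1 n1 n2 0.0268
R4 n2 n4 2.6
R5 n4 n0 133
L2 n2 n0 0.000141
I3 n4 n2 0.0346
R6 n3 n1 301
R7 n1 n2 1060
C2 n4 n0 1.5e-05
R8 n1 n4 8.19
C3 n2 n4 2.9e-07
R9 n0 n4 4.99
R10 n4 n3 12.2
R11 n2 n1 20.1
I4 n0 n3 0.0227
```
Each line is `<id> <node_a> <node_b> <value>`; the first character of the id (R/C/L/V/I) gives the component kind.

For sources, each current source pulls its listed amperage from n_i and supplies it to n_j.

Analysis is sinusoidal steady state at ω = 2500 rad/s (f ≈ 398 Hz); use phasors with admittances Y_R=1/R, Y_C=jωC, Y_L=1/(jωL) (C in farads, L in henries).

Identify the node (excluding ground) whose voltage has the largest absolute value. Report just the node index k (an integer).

1

Apply KCL at each of the 4 non-ground nodes and solve the resulting linear system.
Node n1: branches {I1, I2, L1, R6, R7, R8, R11} → V_1 = -5.259-0.4067j
Node n2: branches {I2, R3, L1, R4, L2, I3, R7, C3, R11} → V_2 = -0.01093+0.08057j
Node n3: branches {I1, R1, R2, C1, R6, R10, I4} → V_3 = -0.7497-0.07024j
Node n4: branches {R2, R3, C1, R4, R5, I3, C2, R8, C3, R9, R10} → V_4 = -0.9252+0.02346j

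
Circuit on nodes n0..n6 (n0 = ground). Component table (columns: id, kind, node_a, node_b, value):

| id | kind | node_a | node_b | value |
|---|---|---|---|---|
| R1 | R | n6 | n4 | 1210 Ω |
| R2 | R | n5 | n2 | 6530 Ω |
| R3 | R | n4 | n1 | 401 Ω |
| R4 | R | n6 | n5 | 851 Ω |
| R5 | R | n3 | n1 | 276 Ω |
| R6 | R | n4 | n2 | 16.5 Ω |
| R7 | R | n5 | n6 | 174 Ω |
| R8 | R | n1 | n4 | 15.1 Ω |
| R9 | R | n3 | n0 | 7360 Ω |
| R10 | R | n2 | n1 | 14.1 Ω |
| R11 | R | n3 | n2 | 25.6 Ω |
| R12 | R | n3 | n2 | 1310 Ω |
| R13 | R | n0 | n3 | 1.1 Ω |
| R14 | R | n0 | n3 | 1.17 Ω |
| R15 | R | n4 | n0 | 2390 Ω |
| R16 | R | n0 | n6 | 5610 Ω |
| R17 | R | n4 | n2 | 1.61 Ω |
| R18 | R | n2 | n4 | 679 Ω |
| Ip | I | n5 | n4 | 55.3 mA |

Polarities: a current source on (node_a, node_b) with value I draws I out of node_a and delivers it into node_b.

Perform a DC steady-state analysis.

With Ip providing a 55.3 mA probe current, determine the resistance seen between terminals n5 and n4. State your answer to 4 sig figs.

Apply KCL at each of the 6 non-ground nodes and solve the resulting linear system.
Node n1: branches {R3, R5, R8, R10} → V_1 = 0.1996
Node n2: branches {R2, R6, R10, R11, R12, R17, R18} → V_2 = 0.1936
Node n3: branches {R5, R9, R11, R12, R13, R14} → V_3 = 0.004666
Node n4: branches {R1, R3, R6, R8, R15, R17, R18, Ip} → V_4 = 0.2160
Node n5: branches {R2, R4, R7, Ip} → V_5 = -53.48
Node n6: branches {R1, R4, R7, R16} → V_6 = -46.68

R_eq = 971.1 Ω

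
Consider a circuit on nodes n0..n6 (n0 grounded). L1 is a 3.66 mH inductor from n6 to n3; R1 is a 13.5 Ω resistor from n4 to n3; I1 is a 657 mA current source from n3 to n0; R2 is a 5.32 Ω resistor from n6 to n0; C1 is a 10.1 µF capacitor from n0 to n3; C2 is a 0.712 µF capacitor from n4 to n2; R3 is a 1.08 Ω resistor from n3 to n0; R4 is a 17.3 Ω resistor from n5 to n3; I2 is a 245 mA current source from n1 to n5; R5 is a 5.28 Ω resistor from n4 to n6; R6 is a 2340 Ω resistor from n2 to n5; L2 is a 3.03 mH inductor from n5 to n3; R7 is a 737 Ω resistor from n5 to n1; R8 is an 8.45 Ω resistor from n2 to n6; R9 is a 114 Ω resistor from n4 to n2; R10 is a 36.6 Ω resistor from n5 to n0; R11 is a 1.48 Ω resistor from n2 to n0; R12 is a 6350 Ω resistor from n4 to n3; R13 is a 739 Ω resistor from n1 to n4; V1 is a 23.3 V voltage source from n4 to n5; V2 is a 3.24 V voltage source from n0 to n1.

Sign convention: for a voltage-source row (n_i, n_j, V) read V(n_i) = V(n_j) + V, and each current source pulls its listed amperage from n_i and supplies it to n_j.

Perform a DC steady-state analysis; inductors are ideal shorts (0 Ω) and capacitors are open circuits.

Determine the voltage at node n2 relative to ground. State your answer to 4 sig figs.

MNA unknowns: 6 node voltages V₁..V_6 plus 4 source currents (L1, L2, V1, V2)
L1: row V6−V3=0, i_L1 at 6,3
R1: Y=0.07407 on G[4,3]
I1: z[3]−=0.657, z[0]+=0.657
R2: Y=0.1880 on G[6,0]
C1: Y=0.000 on G[0,3]
C2: Y=0.000 on G[4,2]
R3: Y=0.9259 on G[3,0]
R4: Y=0.05780 on G[5,3]
I2: z[1]−=0.245, z[5]+=0.245
R5: Y=0.1894 on G[4,6]
R6: Y=0.0004274 on G[2,5]
L2: row V5−V3=0, i_L2 at 5,3
R7: Y=0.001357 on G[5,1]
R8: Y=0.1183 on G[2,6]
R9: Y=0.008772 on G[4,2]
R10: Y=0.02732 on G[5,0]
R11: Y=0.6757 on G[2,0]
R12: Y=0.0001575 on G[4,3]
R13: Y=0.001353 on G[1,4]
V1: row V4−V5=23.3, i_V1 at 4,5
V2: row V0−V1=3.24, i_V2 at 0,1
solve → V1=-3.240, V2=0.1752, V3=-0.4989, V4=22.80, V5=-0.4989, V6=-0.4989
aux → i_L1=4.586, i_L2=-6.121, i_V1=-6.376, i_V2=0.2060

0.1752 V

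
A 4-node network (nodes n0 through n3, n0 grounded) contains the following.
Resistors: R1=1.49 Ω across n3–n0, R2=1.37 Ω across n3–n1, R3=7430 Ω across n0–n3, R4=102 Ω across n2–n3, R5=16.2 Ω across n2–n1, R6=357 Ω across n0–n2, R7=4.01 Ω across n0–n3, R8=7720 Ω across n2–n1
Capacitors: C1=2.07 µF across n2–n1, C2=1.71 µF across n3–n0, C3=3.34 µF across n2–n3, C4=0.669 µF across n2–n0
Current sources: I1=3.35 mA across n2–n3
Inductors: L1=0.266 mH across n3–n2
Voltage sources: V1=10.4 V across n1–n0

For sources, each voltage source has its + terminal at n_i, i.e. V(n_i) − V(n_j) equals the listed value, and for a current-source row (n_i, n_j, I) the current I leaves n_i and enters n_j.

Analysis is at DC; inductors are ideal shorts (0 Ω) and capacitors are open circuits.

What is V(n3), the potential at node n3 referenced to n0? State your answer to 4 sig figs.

4.801 V

Apply KCL at each of the 3 non-ground nodes and solve the resulting linear system.
Node n1: branches {C1, R2, R5, R8, V1} → V_1 = 10.40
Node n2: branches {C1, I1, C3, R4, C4, R5, R6, L1, R8} → V_2 = 4.801
Node n3: branches {R1, R2, I1, C2, R3, C3, R4, R7, L1} → V_3 = 4.801
Source currents: i(L1)=-0.3296, i(V1)=-4.433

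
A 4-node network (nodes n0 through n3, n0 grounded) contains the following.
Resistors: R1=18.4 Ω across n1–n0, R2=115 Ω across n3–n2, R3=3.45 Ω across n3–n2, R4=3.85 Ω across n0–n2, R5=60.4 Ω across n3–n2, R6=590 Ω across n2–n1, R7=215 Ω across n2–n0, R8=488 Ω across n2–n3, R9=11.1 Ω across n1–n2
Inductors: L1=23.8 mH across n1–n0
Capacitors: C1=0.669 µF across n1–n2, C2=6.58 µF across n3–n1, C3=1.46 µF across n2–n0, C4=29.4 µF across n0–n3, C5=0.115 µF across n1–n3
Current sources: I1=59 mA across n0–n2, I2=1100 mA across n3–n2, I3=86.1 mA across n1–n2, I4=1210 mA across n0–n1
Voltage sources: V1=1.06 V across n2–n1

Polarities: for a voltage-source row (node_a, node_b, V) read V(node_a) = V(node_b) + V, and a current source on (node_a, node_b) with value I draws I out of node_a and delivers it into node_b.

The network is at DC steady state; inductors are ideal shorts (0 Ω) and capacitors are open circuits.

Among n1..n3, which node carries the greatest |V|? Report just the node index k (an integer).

3

MNA unknowns: 3 node voltages V₁..V_3 plus 2 source currents (L1, V1)
R1: Y=0.05435 on G[1,0]
L1: row V1−V0=0, i_L1 at 1,0
R2: Y=0.008696 on G[3,2]
C1: Y=0.000 on G[1,2]
I1: z[0]−=0.059, z[2]+=0.059
R3: Y=0.2899 on G[3,2]
I2: z[3]−=1.1, z[2]+=1.1
C2: Y=0.000 on G[3,1]
R4: Y=0.2597 on G[0,2]
R5: Y=0.01656 on G[3,2]
I3: z[1]−=0.0861, z[2]+=0.0861
R6: Y=0.001695 on G[2,1]
R7: Y=0.004651 on G[2,0]
I4: z[0]−=1.21, z[1]+=1.21
C3: Y=0.000 on G[2,0]
R8: Y=0.002049 on G[2,3]
R9: Y=0.09009 on G[1,2]
C4: Y=0.000 on G[0,3]
C5: Y=0.000 on G[1,3]
V1: row V2−V1=1.06, i_V1 at 2,1
solve → V1=0.000, V2=1.060, V3=-2.408
aux → i_L1=0.9887, i_V1=-0.2324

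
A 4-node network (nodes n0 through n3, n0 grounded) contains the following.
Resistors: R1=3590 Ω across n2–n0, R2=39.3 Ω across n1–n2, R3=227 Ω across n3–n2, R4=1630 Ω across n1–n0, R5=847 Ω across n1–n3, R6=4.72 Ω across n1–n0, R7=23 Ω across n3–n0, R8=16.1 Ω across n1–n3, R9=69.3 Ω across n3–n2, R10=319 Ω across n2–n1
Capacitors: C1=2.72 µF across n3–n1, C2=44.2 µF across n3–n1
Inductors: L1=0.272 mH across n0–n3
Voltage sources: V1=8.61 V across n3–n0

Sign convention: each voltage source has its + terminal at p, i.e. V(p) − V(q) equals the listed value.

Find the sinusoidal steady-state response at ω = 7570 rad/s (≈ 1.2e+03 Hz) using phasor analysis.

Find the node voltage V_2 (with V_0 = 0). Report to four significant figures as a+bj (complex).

7.049+1.868j V

MNA unknowns: 3 node voltages V₁..V_3 plus 1 source current (V1)
R1: Y=0.0002786+0.000j on G[2,0]
R2: Y=0.02545+0.000j on G[1,2]
C1: Y=0.000+0.02059j on G[3,1]
C2: Y=0.000+0.3346j on G[3,1]
R3: Y=0.004405+0.000j on G[3,2]
R4: Y=0.0006135+0.000j on G[1,0]
L1: Y=0.000-0.4857j on G[0,3]
R5: Y=0.001181+0.000j on G[1,3]
R6: Y=0.2119+0.000j on G[1,0]
R7: Y=0.04348+0.000j on G[3,0]
R8: Y=0.06211+0.000j on G[1,3]
R9: Y=0.01443+0.000j on G[3,2]
R10: Y=0.003135+0.000j on G[2,1]
V1: row V3−V0=8.61, i_V1 at 3,0
solve → V1=6.090+3.117j, V2=7.049+1.868j, V3=8.610+0.000j
aux → i_V1=-1.670+3.519j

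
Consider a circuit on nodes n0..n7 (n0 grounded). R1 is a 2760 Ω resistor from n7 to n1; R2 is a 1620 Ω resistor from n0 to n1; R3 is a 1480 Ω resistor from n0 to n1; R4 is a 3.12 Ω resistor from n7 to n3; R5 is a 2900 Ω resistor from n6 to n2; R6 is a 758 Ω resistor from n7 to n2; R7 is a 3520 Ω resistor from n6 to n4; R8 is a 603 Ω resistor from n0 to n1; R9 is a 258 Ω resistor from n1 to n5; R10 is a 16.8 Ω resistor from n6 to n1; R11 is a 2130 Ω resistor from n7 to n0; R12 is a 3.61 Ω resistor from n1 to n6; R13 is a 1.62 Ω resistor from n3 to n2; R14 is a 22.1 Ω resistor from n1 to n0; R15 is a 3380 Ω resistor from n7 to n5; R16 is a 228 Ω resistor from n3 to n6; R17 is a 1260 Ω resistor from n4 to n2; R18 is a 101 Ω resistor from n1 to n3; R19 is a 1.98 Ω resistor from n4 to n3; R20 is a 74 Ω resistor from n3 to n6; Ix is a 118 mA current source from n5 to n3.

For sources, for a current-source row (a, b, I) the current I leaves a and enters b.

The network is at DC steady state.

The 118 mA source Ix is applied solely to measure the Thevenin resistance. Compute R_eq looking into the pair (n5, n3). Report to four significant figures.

R_eq = 270.0 Ω

Element admittances at DC:
  Y(R1) = 0.0003623 S between n7,n1
  Y(R2) = 0.0006173 S between n0,n1
  Y(R3) = 0.0006757 S between n0,n1
  Y(R4) = 0.3205 S between n7,n3
  Y(R5) = 0.0003448 S between n6,n2
  Y(R6) = 0.001319 S between n7,n2
  Y(R7) = 0.0002841 S between n6,n4
  Y(R8) = 0.001658 S between n0,n1
  Y(R9) = 0.003876 S between n1,n5
  Y(R10) = 0.05952 S between n6,n1
  Y(R11) = 0.0004695 S between n7,n0
  Y(R12) = 0.2770 S between n1,n6
  Y(R13) = 0.6173 S between n3,n2
  Y(R14) = 0.04525 S between n1,n0
  Y(R15) = 0.0002959 S between n7,n5
  Y(R16) = 0.004386 S between n3,n6
  Y(R17) = 0.0007937 S between n4,n2
  Y(R18) = 0.009901 S between n1,n3
  Y(R19) = 0.5051 S between n4,n3
  Y(R20) = 0.01351 S between n3,n6
  Ix: injects 0.118 A into n3 (from n5)
Assemble and solve the 7×7 MNA system:
  V(n1)=-0.03666  V(n2)=3.801  V(n3)=3.803  V(n4)=3.801  V(n5)=-28.05  V(n6)=0.1637  V(n7)=3.764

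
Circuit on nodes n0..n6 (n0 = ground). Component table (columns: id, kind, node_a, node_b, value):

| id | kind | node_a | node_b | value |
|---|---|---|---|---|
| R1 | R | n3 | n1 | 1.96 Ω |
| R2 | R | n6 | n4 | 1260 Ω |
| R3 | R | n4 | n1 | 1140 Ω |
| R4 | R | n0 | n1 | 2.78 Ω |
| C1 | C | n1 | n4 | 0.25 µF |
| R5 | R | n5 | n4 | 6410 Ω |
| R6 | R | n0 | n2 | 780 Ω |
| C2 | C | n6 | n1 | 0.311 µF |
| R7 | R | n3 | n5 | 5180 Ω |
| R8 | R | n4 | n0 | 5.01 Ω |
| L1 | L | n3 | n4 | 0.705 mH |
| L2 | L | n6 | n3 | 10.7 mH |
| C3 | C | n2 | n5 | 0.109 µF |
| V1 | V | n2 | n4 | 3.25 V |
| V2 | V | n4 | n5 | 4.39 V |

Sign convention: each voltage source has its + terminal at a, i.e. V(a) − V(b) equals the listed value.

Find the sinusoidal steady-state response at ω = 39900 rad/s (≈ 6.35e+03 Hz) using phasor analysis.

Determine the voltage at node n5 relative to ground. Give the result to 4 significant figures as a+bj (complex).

-4.406-0.001345j V

Apply KCL at each of the 6 non-ground nodes and solve the resulting linear system.
Node n1: branches {R1, R3, R4, C1, C2} → V_1 = -0.002652+0.0007510j
Node n2: branches {R6, C3, V1} → V_2 = 3.234-0.001345j
Node n3: branches {R1, R7, L1, L2} → V_3 = -0.004518+0.001540j
Node n4: branches {R2, R3, C1, R5, R8, L1, V1, V2} → V_4 = -0.01599-0.001345j
Node n5: branches {R5, R7, C3, V2} → V_5 = -4.406-0.001345j
Node n6: branches {R2, C2, L2} → V_6 = -0.002452+0.001635j
Source currents: i(V1)=-0.004146-0.03323j, i(V2)=-0.001535-0.03323j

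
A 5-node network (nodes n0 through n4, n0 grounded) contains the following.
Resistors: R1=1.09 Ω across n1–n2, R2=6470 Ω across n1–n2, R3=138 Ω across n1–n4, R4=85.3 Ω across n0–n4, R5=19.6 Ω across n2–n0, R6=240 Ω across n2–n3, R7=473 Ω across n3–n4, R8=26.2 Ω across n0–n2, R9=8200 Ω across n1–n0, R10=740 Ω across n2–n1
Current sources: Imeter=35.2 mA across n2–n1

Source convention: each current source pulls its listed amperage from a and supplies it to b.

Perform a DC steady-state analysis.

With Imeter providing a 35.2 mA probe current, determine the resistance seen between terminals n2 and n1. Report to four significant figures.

R_eq = 1.083 Ω

Apply KCL at each of the 4 non-ground nodes and solve the resulting linear system.
Node n1: branches {R1, R2, R3, R9, R10, Imeter} → V_1 = 0.03638
Node n2: branches {R1, R2, R5, R6, R8, R10, Imeter} → V_2 = -0.001735
Node n3: branches {R6, R7} → V_3 = 0.003165
Node n4: branches {R3, R4, R7} → V_4 = 0.01282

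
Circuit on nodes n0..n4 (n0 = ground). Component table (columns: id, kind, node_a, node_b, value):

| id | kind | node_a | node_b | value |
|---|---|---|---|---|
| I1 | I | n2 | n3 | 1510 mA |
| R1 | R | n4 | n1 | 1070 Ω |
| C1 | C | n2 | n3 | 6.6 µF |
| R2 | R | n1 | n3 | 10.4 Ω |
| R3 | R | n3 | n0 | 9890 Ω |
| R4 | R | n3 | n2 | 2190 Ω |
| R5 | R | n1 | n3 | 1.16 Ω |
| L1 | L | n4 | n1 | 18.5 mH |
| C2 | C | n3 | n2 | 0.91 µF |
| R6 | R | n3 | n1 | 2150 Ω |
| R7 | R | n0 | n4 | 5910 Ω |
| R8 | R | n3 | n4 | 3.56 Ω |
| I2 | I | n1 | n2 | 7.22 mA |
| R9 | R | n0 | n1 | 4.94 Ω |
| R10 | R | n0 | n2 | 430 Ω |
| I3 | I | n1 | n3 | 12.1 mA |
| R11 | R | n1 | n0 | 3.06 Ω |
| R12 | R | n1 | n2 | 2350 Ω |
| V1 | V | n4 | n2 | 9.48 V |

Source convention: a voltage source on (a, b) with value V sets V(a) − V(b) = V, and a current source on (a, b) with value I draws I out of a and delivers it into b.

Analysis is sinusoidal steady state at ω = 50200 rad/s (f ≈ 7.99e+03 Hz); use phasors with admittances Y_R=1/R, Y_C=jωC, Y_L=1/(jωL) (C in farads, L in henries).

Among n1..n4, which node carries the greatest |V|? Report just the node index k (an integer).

Apply KCL at each of the 4 non-ground nodes and solve the resulting linear system.
Node n1: branches {R1, R2, R5, L1, R6, I2, R9, I3, R11, R12} → V_1 = 0.02189-0.03302j
Node n2: branches {I1, C1, R4, C2, I2, R10, R12, V1} → V_2 = -5.287+7.008j
Node n3: branches {I1, C1, R2, R3, R4, R5, C2, R6, R8, I3} → V_3 = 0.04450-0.05656j
Node n4: branches {R1, L1, R7, R8, V1} → V_4 = 4.193+7.008j
Source currents: i(V1)=-1.177-1.988j

2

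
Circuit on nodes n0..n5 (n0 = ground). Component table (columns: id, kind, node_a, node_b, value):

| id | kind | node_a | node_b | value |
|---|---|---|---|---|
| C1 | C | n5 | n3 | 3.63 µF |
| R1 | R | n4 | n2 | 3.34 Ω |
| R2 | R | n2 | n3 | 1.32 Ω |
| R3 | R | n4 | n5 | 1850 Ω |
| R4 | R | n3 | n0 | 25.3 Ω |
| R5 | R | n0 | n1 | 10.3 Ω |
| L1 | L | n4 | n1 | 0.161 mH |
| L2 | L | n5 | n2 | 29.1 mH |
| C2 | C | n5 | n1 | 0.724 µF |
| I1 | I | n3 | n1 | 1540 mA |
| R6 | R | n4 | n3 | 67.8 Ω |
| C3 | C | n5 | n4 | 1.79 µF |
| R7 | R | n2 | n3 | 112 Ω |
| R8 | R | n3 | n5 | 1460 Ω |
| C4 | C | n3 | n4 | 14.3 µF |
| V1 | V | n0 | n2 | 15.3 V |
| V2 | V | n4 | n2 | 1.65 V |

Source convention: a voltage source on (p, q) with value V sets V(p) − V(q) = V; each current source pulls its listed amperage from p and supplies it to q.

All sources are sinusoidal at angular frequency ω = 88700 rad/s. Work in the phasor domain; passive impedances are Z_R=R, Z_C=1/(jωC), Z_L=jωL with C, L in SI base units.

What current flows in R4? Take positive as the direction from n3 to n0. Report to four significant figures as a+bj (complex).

-0.5466+0.06391j A

MNA unknowns: 5 node voltages V₁..V_5 plus 2 source currents (V1, V2)
C1: Y=0.000+0.3220j on G[5,3]
R1: Y=0.2994+0.000j on G[4,2]
R2: Y=0.7576+0.000j on G[2,3]
R3: Y=0.0005405+0.000j on G[4,5]
R4: Y=0.03953+0.000j on G[3,0]
R5: Y=0.09709+0.000j on G[0,1]
L1: Y=0.000-0.07002j on G[4,1]
L2: Y=0.000-0.0003874j on G[5,2]
C2: Y=0.000+0.06422j on G[5,1]
I1: z[3]−=1.54, z[1]+=1.54
R6: Y=0.01475+0.000j on G[4,3]
C3: Y=0.000+0.1588j on G[5,4]
R7: Y=0.008929+0.000j on G[2,3]
R8: Y=0.0006849+0.000j on G[3,5]
C4: Y=0.000+1.268j on G[3,4]
V1: row V0−V2=15.3, i_V1 at 0,2
V2: row V4−V2=1.65, i_V2 at 4,2
solve → V1=14.70+3.836j, V2=-15.30+0.000j, V3=-13.83+1.617j, V4=-13.65+0.000j, V5=-10.41+1.416j
aux → i_V1=0.8802+0.4363j, i_V2=-2.502-1.674j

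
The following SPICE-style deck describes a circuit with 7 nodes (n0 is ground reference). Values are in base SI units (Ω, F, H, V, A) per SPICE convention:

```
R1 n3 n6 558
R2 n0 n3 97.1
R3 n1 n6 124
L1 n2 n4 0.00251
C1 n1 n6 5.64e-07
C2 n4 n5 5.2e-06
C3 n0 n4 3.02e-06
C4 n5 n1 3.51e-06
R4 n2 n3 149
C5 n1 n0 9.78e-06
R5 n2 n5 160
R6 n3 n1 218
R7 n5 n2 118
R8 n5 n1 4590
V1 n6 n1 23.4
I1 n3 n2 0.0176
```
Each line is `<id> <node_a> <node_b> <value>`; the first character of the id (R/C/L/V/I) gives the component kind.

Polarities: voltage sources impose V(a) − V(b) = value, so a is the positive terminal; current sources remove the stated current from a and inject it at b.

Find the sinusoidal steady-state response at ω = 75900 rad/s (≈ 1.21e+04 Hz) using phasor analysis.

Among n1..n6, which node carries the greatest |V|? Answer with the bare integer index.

Apply KCL at each of the 6 non-ground nodes and solve the resulting linear system.
Node n1: branches {R3, C1, C4, C5, R6, R8, V1} → V_1 = 0.001204+0.02544j
Node n2: branches {L1, R4, R5, R7, I1} → V_2 = 1.176+0.2998j
Node n3: branches {R1, R2, R4, R6, I1} → V_3 = 1.378+0.09297j
Node n4: branches {L1, C2, C3} → V_4 = -0.008075-0.02047j
Node n5: branches {C2, C4, R5, R7, R8} → V_5 = 0.002985-0.02810j
Node n6: branches {R1, R3, C1, V1} → V_6 = 23.40+0.02544j
Source currents: i(V1)=-0.2282-1.002j

6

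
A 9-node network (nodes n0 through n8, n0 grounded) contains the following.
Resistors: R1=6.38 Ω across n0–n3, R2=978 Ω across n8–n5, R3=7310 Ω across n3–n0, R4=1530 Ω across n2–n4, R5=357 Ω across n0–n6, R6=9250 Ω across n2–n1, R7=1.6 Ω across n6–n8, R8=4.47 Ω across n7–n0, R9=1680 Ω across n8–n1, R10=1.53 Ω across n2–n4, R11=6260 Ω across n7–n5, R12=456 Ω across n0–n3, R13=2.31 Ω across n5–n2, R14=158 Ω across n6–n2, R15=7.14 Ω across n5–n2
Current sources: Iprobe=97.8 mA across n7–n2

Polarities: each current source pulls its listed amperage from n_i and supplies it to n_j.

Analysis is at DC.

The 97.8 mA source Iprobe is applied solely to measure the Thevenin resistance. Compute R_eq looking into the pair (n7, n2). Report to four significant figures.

R_eq = 459.5 Ω

Element admittances at DC:
  Y(R1) = 0.1567 S between n0,n3
  Y(R2) = 0.001022 S between n8,n5
  Y(R3) = 0.0001368 S between n3,n0
  Y(R4) = 0.0006536 S between n2,n4
  Y(R5) = 0.002801 S between n0,n6
  Y(R6) = 0.0001081 S between n2,n1
  Y(R7) = 0.6250 S between n6,n8
  Y(R8) = 0.2237 S between n7,n0
  Y(R9) = 0.0005952 S between n8,n1
  Y(R10) = 0.6536 S between n2,n4
  Y(R11) = 0.0001597 S between n7,n5
  Y(R12) = 0.002193 S between n0,n3
  Y(R13) = 0.4329 S between n5,n2
  Y(R14) = 0.006329 S between n6,n2
  Y(R15) = 0.1401 S between n5,n2
  Iprobe: injects 0.0978 A into n2 (from n7)
Assemble and solve the 8×8 MNA system:
  V(n1)=34.24  V(n2)=44.54  V(n3)=0.000  V(n4)=44.54  V(n5)=44.50  V(n6)=32.35  V(n7)=-0.4051  V(n8)=32.38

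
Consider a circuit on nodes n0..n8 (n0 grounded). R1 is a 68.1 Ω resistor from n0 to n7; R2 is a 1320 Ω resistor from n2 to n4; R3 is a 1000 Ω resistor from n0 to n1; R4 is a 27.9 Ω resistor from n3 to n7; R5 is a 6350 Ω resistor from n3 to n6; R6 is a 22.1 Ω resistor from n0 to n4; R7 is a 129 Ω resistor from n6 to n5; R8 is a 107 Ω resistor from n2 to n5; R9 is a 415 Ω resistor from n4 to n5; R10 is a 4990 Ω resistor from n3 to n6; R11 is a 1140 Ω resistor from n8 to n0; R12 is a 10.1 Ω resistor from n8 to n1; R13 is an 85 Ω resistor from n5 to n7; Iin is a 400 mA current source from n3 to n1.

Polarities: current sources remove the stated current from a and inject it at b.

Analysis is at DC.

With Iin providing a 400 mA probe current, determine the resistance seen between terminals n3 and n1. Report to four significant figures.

Apply KCL at each of the 8 non-ground nodes and solve the resulting linear system.
Node n1: branches {R3, R12, Iin} → V_1 = 214.0
Node n2: branches {R2, R8} → V_2 = -17.81
Node n3: branches {R4, R5, R10, Iin} → V_3 = -34.46
Node n4: branches {R2, R6, R9} → V_4 = -1.232
Node n5: branches {R7, R8, R9, R13} → V_5 = -19.15
Node n6: branches {R5, R7, R10} → V_6 = -19.83
Node n7: branches {R1, R4, R13} → V_7 = -23.44
Node n8: branches {R11, R12} → V_8 = 212.1

R_eq = 621.1 Ω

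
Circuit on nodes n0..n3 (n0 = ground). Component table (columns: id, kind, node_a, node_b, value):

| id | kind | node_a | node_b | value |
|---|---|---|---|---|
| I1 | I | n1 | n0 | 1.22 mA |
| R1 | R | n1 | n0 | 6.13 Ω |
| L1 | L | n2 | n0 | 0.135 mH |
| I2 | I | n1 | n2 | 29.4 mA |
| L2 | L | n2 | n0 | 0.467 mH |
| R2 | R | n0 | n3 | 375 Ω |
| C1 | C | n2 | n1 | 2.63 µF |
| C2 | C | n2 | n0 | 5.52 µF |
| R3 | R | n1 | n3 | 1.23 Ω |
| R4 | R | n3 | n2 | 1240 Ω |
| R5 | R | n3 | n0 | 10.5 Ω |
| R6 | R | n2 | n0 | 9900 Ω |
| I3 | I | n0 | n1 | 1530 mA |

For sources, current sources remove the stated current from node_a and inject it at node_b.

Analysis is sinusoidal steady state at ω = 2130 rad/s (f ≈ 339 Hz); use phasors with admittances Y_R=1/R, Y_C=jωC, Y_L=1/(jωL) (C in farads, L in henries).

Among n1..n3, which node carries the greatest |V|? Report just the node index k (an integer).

Apply KCL at each of the 3 non-ground nodes and solve the resulting linear system.
Node n1: branches {I1, R1, I2, C1, R3, I3} → V_1 = 5.967-0.1332j
Node n2: branches {L1, I2, L2, C1, C2, R4, R6} → V_2 = -0.007462+0.007713j
Node n3: branches {R2, R3, R4, R5} → V_3 = 5.321-0.1188j

1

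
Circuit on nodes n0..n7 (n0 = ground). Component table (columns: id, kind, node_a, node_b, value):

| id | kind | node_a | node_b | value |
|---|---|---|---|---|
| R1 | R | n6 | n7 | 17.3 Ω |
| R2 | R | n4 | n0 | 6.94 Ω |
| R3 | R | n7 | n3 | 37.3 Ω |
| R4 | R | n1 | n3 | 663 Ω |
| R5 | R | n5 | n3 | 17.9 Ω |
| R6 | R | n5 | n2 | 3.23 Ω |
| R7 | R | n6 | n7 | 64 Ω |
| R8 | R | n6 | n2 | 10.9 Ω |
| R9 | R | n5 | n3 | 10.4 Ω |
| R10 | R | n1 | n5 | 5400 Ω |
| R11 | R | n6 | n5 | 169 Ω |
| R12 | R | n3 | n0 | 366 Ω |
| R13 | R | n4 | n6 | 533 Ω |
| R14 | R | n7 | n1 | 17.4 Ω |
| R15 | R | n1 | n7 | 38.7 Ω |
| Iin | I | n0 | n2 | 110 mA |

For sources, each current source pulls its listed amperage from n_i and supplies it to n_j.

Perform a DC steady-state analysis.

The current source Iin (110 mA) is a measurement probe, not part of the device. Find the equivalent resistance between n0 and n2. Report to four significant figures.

Apply KCL at each of the 7 non-ground nodes and solve the resulting linear system.
Node n1: branches {R4, R10, R14, R15} → V_1 = 24.03
Node n2: branches {R6, R8, Iin} → V_2 = 24.57
Node n3: branches {R3, R4, R5, R9, R12} → V_3 = 23.94
Node n4: branches {R2, R13} → V_4 = 0.3094
Node n5: branches {R5, R6, R9, R10, R11} → V_5 = 24.36
Node n6: branches {R1, R7, R8, R11, R13} → V_6 = 24.07
Node n7: branches {R1, R3, R7, R14, R15} → V_7 = 24.04

R_eq = 223.3 Ω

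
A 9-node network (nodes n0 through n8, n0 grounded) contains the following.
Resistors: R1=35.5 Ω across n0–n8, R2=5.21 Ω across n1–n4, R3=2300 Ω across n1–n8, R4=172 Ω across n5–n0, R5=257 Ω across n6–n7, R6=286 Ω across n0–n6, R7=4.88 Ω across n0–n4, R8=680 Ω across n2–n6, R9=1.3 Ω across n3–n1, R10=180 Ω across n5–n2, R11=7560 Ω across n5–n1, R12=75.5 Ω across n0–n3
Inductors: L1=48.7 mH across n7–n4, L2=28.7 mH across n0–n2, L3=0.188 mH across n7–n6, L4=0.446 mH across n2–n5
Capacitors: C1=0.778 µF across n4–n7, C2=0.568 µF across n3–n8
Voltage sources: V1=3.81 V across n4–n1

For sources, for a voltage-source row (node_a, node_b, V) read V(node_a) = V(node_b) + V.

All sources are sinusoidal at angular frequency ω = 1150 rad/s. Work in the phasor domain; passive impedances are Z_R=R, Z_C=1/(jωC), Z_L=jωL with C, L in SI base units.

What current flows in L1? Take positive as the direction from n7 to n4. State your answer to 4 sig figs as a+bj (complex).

MNA unknowns: 8 node voltages V₁..V_8 plus 1 source current (V1)
R1: Y=0.02817+0.000j on G[0,8]
L1: Y=0.000-0.01786j on G[7,4]
R2: Y=0.1919+0.000j on G[1,4]
L2: Y=0.000-0.03030j on G[0,2]
R3: Y=0.0004348+0.000j on G[1,8]
R4: Y=0.005814+0.000j on G[5,0]
R5: Y=0.003891+0.000j on G[6,7]
R6: Y=0.003497+0.000j on G[0,6]
R7: Y=0.2049+0.000j on G[0,4]
R8: Y=0.001471+0.000j on G[2,6]
R9: Y=0.7692+0.000j on G[3,1]
L3: Y=0.000-4.625j on G[7,6]
R10: Y=0.005556+0.000j on G[5,2]
R11: Y=0.0001323+0.000j on G[5,1]
C1: Y=0.000+0.0008947j on G[4,7]
L4: Y=0.000-1.950j on G[2,5]
C2: Y=0.000+0.0006532j on G[3,8]
R12: Y=0.01325+0.000j on G[0,3]
V1: row V4−V1=3.81, i_V1 at 4,1
solve → V1=-3.578+0.01117j, V2=0.001143-0.005355j, V3=-3.517+0.01387j, V4=0.2322+0.01117j, V5=0.001125-0.005601j, V6=0.2172-0.05257j, V7=0.2172-0.05233j, V8=-0.05650-0.07886j
aux → i_V1=-0.7799-0.002035j

-0.001134+0.0002666j A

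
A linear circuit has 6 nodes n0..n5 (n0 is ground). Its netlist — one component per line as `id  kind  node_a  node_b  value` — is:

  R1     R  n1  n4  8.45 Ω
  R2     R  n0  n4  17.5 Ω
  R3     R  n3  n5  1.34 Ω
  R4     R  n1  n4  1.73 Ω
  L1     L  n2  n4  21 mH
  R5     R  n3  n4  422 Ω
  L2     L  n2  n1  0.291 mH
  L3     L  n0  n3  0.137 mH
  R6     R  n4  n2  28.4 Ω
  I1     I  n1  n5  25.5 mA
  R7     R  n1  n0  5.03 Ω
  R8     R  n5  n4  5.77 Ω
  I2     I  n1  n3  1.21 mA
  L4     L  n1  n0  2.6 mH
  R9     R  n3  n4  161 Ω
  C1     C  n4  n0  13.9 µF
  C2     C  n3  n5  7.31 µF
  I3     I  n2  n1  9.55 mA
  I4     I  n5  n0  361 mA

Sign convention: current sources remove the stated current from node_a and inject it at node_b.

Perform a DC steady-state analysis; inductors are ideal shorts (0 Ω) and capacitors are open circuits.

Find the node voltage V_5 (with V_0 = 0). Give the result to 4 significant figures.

MNA unknowns: 5 node voltages V₁..V_5 plus 4 source currents (L1, L2, L3, L4)
R1: Y=0.1183 on G[1,4]
R2: Y=0.05714 on G[0,4]
R3: Y=0.7463 on G[3,5]
R4: Y=0.5780 on G[1,4]
L1: row V2−V4=0, i_L1 at 2,4
R5: Y=0.002370 on G[3,4]
L2: row V2−V1=0, i_L2 at 2,1
L3: row V0−V3=0, i_L3 at 0,3
R6: Y=0.03521 on G[4,2]
I1: z[1]−=0.0255, z[5]+=0.0255
R7: Y=0.1988 on G[1,0]
R8: Y=0.1733 on G[5,4]
I2: z[1]−=0.00121, z[3]+=0.00121
L4: row V1−V0=0, i_L4 at 1,0
R9: Y=0.006211 on G[3,4]
C1: Y=0.000 on G[4,0]
C2: Y=0.000 on G[3,5]
I3: z[2]−=0.00955, z[1]+=0.00955
I4: z[5]−=0.361, z[0]+=0.361
solve → V1=0.000, V2=0.000, V3=0.000, V4=0.000, V5=-0.3648
aux → i_L1=0.06323, i_L2=-0.07278, i_L3=0.2711, i_L4=-0.08994

-0.3648 V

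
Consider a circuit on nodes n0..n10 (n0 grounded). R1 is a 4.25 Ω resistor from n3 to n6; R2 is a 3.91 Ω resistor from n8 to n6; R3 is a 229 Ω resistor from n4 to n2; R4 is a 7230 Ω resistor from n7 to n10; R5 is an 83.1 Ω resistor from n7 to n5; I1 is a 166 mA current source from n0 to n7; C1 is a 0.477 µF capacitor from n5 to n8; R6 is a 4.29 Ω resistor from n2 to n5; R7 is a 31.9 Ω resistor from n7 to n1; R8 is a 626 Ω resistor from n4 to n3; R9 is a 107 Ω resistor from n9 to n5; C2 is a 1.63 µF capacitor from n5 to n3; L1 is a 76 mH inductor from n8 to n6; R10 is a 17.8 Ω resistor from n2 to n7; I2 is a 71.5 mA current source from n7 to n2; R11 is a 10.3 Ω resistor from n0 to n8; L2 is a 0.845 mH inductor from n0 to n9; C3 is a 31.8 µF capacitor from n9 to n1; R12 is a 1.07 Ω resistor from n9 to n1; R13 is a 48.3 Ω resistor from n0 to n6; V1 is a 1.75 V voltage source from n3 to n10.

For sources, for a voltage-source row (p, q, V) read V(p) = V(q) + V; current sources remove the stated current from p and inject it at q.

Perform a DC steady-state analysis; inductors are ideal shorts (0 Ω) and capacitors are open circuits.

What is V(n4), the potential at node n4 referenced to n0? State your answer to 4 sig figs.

3.246 V

MNA unknowns: 10 node voltages V₁..V_10 plus 3 source currents (L1, L2, V1)
R1: Y=0.2353 on G[3,6]
R2: Y=0.2558 on G[8,6]
R3: Y=0.004367 on G[4,2]
R4: Y=0.0001383 on G[7,10]
R5: Y=0.01203 on G[7,5]
I1: z[0]−=0.166, z[7]+=0.166
C1: Y=0.000 on G[5,8]
R6: Y=0.2331 on G[2,5]
R7: Y=0.03135 on G[7,1]
R8: Y=0.001597 on G[4,3]
R9: Y=0.009346 on G[9,5]
C2: Y=0.000 on G[5,3]
L1: row V8−V6=0, i_L1 at 8,6
R10: Y=0.05618 on G[2,7]
I2: z[7]−=0.0715, z[2]+=0.0715
R11: Y=0.09709 on G[0,8]
L2: row V0−V9=0, i_L2 at 0,9
C3: Y=0.000 on G[9,1]
R12: Y=0.9346 on G[9,1]
R13: Y=0.02070 on G[0,6]
V1: row V3−V10=1.75, i_V1 at 3,10
solve → V1=0.1291, V2=4.406, V3=0.07450, V4=3.246, V5=4.224, V6=0.04965, V7=3.979, V8=0.04965, V9=0.000, V10=-1.675
aux → i_L1=-0.004820, i_L2=-0.1602, i_V1=-0.0007820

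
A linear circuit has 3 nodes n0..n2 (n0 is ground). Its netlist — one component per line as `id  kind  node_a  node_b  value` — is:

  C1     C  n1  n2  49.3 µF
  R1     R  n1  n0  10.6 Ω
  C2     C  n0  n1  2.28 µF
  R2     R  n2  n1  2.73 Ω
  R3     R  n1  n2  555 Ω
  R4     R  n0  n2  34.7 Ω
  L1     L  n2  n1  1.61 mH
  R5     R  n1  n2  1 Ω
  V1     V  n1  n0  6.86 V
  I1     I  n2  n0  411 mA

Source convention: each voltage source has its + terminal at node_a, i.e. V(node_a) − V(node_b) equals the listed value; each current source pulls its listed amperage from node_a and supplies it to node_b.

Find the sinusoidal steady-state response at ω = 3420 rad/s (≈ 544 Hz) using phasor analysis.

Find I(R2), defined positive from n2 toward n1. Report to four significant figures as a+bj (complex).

-0.1596-0.001486j A

MNA unknowns: 2 node voltages V₁..V_2 plus 1 source current (V1)
C1: Y=0.000+0.1686j on G[1,2]
R1: Y=0.09434+0.000j on G[1,0]
C2: Y=0.000+0.007798j on G[0,1]
R2: Y=0.3663+0.000j on G[2,1]
R3: Y=0.001802+0.000j on G[1,2]
R4: Y=0.02882+0.000j on G[0,2]
L1: Y=0.000-0.1816j on G[2,1]
R5: Y=1.000+0.000j on G[1,2]
V1: row V1−V0=6.86, i_V1 at 1,0
I1: z[2]−=0.411, z[0]+=0.411
solve → V1=6.860+0.000j, V2=6.424-0.004057j
aux → i_V1=-1.243-0.05337j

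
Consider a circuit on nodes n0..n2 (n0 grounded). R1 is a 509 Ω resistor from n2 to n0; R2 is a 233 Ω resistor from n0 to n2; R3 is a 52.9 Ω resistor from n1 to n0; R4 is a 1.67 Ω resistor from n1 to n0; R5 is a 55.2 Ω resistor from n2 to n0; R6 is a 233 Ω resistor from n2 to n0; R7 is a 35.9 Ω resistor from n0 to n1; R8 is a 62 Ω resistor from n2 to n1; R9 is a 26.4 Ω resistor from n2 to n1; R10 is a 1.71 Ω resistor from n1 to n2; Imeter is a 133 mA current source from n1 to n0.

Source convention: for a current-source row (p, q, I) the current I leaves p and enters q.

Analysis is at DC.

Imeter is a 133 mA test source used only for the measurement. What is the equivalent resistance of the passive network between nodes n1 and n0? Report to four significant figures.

R_eq = 1.486 Ω

MNA unknowns: 2 node voltages V₁..V_2
R1: Y=0.001965 on G[2,0]
R2: Y=0.004292 on G[0,2]
R3: Y=0.01890 on G[1,0]
R4: Y=0.5988 on G[1,0]
R5: Y=0.01812 on G[2,0]
R6: Y=0.004292 on G[2,0]
R7: Y=0.02786 on G[0,1]
R8: Y=0.01613 on G[2,1]
R9: Y=0.03788 on G[2,1]
R10: Y=0.5848 on G[1,2]
Imeter: z[1]−=0.133, z[0]+=0.133
solve → V1=-0.1976, V2=-0.1891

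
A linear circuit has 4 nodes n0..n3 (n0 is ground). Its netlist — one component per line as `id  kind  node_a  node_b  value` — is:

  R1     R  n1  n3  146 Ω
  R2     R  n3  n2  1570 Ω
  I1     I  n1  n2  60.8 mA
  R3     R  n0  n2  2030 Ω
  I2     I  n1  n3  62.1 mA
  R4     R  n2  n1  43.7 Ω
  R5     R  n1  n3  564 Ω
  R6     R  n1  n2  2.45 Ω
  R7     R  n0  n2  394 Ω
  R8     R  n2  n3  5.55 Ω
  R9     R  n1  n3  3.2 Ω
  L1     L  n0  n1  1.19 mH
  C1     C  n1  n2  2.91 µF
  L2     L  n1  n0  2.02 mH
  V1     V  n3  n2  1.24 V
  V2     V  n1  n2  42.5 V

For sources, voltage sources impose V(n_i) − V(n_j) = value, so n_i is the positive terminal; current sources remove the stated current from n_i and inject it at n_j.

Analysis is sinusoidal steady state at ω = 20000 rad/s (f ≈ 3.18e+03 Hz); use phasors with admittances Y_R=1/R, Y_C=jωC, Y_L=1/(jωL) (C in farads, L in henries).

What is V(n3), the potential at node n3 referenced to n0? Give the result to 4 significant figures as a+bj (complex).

-41.17+1.925j V

MNA unknowns: 3 node voltages V₁..V_3 plus 2 source currents (V1, V2)
R1: Y=0.006849+0.000j on G[1,3]
R2: Y=0.0006369+0.000j on G[3,2]
I1: z[1]−=0.0608, z[2]+=0.0608
R3: Y=0.0004926+0.000j on G[0,2]
I2: z[1]−=0.0621, z[3]+=0.0621
R4: Y=0.02288+0.000j on G[2,1]
R5: Y=0.001773+0.000j on G[1,3]
R6: Y=0.4082+0.000j on G[1,2]
R7: Y=0.002538+0.000j on G[0,2]
R8: Y=0.1802+0.000j on G[2,3]
R9: Y=0.3125+0.000j on G[1,3]
L1: Y=0.000-0.04202j on G[0,1]
C1: Y=0.000+0.05820j on G[1,2]
L2: Y=0.000-0.02475j on G[1,0]
V1: row V3−V2=1.24, i_V1 at 3,2
V2: row V1−V2=42.5, i_V2 at 1,2
solve → V1=0.08738+1.925j, V2=-42.41+1.925j, V3=-41.17+1.925j
aux → i_V1=13.09+0.000j, i_V2=-31.82-2.468j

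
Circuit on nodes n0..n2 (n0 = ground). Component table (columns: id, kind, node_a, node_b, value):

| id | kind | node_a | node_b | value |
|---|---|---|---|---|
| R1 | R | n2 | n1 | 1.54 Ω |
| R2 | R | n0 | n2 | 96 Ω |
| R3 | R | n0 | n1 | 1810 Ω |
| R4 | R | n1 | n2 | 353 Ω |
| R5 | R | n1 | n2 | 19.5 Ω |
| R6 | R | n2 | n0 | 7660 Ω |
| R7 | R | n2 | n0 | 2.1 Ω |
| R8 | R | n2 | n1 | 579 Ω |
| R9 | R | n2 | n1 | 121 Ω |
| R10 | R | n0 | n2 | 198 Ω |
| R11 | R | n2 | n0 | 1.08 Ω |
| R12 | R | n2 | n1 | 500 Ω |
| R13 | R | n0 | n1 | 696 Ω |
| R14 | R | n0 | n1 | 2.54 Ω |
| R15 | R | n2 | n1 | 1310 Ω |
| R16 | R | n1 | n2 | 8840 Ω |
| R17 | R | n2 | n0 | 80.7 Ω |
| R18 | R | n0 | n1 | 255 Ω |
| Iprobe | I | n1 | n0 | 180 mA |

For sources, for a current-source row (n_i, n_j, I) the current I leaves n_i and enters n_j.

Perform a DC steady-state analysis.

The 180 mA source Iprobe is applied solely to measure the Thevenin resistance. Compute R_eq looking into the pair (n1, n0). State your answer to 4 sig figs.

R_eq = 1.140 Ω

Apply KCL at each of the 2 non-ground nodes and solve the resulting linear system.
Node n1: branches {R1, R3, R4, R5, R8, R9, R12, R13, R14, R15, R16, R18, Iprobe} → V_1 = -0.2053
Node n2: branches {R1, R2, R4, R5, R6, R7, R8, R9, R10, R11, R12, R15, R16, R17} → V_2 = -0.06851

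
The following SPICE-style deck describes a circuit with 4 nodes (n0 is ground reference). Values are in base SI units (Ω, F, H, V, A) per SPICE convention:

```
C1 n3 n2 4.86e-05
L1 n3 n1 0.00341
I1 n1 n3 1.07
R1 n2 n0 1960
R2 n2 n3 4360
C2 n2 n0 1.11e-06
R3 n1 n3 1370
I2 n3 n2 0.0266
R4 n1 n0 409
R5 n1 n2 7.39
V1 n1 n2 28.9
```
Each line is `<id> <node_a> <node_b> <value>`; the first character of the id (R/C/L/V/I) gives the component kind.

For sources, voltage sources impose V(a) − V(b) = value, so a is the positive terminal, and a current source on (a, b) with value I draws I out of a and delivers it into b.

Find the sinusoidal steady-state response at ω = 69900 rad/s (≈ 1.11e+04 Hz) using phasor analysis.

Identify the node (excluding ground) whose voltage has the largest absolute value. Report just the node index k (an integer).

Element admittances at ω=69900 rad/s:
  Y(C1) = 0.000+3.397j S between n3,n2
  Y(L1) = 0.000-0.004195j S between n3,n1
  I1: injects 1.07 A into n3 (from n1)
  Y(R1) = 0.0005102+0.000j S between n2,n0
  Y(R2) = 0.0002294+0.000j S between n2,n3
  Y(C2) = 0.000+0.07759j S between n2,n0
  Y(R3) = 0.0007299+0.000j S between n1,n3
  I2: injects 0.0266 A into n2 (from n3)
  Y(R4) = 0.002445+0.000j S between n1,n0
  Y(R5) = 0.1353+0.000j S between n1,n2
  V1: constraint V(n1)−V(n2) = 28.9
Assemble and solve the 4×4 MNA system:
  V(n1)=28.87+0.9094j  V(n2)=-0.03464+0.9094j  V(n3)=-0.07028+0.5956j
  i(V1)=-5.074+0.1189j

1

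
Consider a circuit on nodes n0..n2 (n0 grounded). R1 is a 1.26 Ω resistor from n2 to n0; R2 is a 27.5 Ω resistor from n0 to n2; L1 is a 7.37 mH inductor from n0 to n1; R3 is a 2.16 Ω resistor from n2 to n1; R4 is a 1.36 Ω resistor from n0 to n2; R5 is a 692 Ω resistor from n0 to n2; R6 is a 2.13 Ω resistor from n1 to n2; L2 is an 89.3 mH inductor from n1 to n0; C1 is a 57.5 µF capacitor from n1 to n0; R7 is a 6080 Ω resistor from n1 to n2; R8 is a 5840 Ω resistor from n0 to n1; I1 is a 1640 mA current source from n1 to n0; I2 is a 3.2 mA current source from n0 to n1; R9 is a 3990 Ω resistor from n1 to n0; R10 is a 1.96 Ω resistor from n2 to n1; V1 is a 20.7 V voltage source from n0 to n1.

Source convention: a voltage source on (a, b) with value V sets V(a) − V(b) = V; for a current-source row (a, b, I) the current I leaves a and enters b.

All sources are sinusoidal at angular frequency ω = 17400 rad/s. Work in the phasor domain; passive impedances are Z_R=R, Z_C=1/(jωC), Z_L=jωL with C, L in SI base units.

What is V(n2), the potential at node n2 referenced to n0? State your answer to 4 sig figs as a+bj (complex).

MNA unknowns: 2 node voltages V₁..V_2 plus 1 source current (V1)
R1: Y=0.7937+0.000j on G[2,0]
R2: Y=0.03636+0.000j on G[0,2]
L1: Y=0.000-0.007798j on G[0,1]
R3: Y=0.4630+0.000j on G[2,1]
R4: Y=0.7353+0.000j on G[0,2]
R5: Y=0.001445+0.000j on G[0,2]
R6: Y=0.4695+0.000j on G[1,2]
L2: Y=0.000-0.0006436j on G[1,0]
C1: Y=0.000+1.000j on G[1,0]
R7: Y=0.0001645+0.000j on G[1,2]
R8: Y=0.0001712+0.000j on G[0,1]
I1: z[1]−=1.64, z[0]+=1.64
I2: z[0]−=0.0032, z[1]+=0.0032
R9: Y=0.0002506+0.000j on G[1,0]
R10: Y=0.5102+0.000j on G[2,1]
V1: row V0−V1=20.7, i_V1 at 0,1
solve → V1=-20.70+0.000j, V2=-9.924+0.000j
aux → i_V1=-13.92-20.54j

-9.924+0.000j V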